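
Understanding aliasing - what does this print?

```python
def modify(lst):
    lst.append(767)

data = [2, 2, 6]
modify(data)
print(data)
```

Key concept: function modifies passed list.
Step by step:
`data = [2, 2, 6]` → data = [2, 2, 6]
`modify(data)` → data = [2, 2, 6, 767]
`print(data)` → prints [2, 2, 6, 767]

Answer: [2, 2, 6, 767]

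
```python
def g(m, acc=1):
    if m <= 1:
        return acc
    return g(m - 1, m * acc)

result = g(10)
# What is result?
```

Accumulator trace (n, acc): (10, 1) -> (9, 10) -> (8, 90) -> (7, 720) -> (6, 5040) -> (5, 30240) -> (4, 151200) -> (3, 604800) -> (2, 1814400) -> (1, 3628800) -> return 3628800

Answer: 3628800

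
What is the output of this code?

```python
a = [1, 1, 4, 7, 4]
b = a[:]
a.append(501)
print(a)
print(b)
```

Key concept: slice [:] creates copy.
Step by step:
`a = [1, 1, 4, 7, 4]` → a = [1, 1, 4, 7, 4]
`b = a[:]` → b = [1, 1, 4, 7, 4]
`a.append(501)` → a = [1, 1, 4, 7, 4, 501]
`print(a)` → prints [1, 1, 4, 7, 4, 501]
`print(b)` → prints [1, 1, 4, 7, 4]

Answer:
[1, 1, 4, 7, 4, 501]
[1, 1, 4, 7, 4]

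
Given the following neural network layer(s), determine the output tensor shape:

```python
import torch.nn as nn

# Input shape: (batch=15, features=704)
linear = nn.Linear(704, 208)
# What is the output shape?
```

Input: (15, 704) -> Output: (15, 208)

Answer: (15, 208)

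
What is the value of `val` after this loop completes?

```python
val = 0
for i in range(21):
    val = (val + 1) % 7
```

Increment mod 7, 21 times = 0
`val` takes the values: 0 → 1 → 2 → 3 → 4 → 5 → 6 → 0 → 1 → 2 → 3 → 4 → 5 → 6 → 0 → 1 → 2 → 3 → 4 → 5 → 6 → 0

Answer: 0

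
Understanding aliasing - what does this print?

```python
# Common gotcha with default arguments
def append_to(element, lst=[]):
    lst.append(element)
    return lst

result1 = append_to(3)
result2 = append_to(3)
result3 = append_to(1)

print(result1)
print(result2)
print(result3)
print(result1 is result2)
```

Key concept: mutable default argument gotcha.
Step by step:
`result1 = append_to(3)` → result1 = [3]
`result2 = append_to(3)` → result1 = [3, 3] (same object as result2); result2 = [3, 3] (same object as result1)
`result3 = append_to(1)` → result1 = [3, 3, 1] (same object as result2, result3); result2 = [3, 3, 1] (same object as result1, result3); result3 = [3, 3, 1] (same object as result1, result2)
`print(result1)` → prints [3, 3, 1]
`print(result2)` → prints [3, 3, 1]
`print(result3)` → prints [3, 3, 1]
`print(result1 is result2)` → prints True

Answer:
[3, 3, 1]
[3, 3, 1]
[3, 3, 1]
True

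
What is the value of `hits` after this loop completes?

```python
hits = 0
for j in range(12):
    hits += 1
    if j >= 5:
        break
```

Loop breaks when j reaches 5, hits is 6
`hits` takes the values: 0 → 1 → 2 → 3 → 4 → 5 → 6

Answer: 6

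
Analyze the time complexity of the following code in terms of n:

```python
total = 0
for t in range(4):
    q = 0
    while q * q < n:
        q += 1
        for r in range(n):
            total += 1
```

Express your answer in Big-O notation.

Each loop level contributes: 1 × √n × n. Multiplying the contributions gives O(n√n).

Answer: O(n√n)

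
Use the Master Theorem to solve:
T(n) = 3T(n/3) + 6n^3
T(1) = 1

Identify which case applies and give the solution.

a=3, b=3, f(n)=6n^3. log_3(3) = 1. Since c=3 > 1 and the regularity condition holds (3(n/3)^3 = (3/3^3)n^3 with 3/3^3 < 1), Case 3 applies: T(n) = Θ(f(n)) = O(n^3).

Answer: O(n^3) - Case 3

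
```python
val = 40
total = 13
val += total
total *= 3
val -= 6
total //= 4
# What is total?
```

Trace:
`val = 40` → val = 40
`total = 13` → total = 13
`val += total` → val = 53
`total *= 3` → total = 39
`val -= 6` → val = 47
`total //= 4` → total = 9
So total = 9

Answer: 9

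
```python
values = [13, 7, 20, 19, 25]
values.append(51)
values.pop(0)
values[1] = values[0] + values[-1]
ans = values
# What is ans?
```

Trace:
`values = [13, 7, 20, 19, 25]` → values = [13, 7, 20, 19, 25]
`values.append(51)` → values = [13, 7, 20, 19, 25, 51]
`values.pop(0)` → values = [7, 20, 19, 25, 51]
`values[1] = values[0] + values[-1]` → values = [7, 58, 19, 25, 51]
`ans = values` → ans = [7, 58, 19, 25, 51]
So ans = [7, 58, 19, 25, 51]

Answer: [7, 58, 19, 25, 51]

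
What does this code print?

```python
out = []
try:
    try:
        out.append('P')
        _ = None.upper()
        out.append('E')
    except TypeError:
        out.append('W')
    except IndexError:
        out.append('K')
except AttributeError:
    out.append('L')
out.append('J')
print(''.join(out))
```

Execution trace: 'P' (try body) → 'L' (outer except AttributeError) → 'J' (after the try/except). Output: PLJ

Answer: PLJ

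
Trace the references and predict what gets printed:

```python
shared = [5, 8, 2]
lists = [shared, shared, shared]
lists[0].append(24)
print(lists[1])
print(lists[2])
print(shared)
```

Key concept: list of same reference.
Step by step:
`shared = [5, 8, 2]` → shared = [5, 8, 2]
`lists = [shared, shared, shared]` → lists = [[5, 8, 2], [5, 8, 2], [5, 8, 2]]
`lists[0].append(24)` → shared = [5, 8, 2, 24]; lists = [[5, 8, 2, 24], [5, 8, 2, 24], [5, 8, 2, 24]]
`print(lists[1])` → prints [5, 8, 2, 24]
`print(lists[2])` → prints [5, 8, 2, 24]
`print(shared)` → prints [5, 8, 2, 24]

Answer:
[5, 8, 2, 24]
[5, 8, 2, 24]
[5, 8, 2, 24]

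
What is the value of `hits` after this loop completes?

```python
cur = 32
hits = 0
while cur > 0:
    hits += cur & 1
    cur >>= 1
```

Count set bits in 32 (binary: 0b100000)
`hits` takes the values: 0 → 1

Answer: 1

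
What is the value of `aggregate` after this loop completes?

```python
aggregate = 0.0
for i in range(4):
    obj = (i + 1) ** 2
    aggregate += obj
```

Sum of squared losses 1² + 2² + ... + 4²
`aggregate` takes the values: 0.0 → 1.0 → 5.0 → 14.0 → 30.0

Answer: 30.0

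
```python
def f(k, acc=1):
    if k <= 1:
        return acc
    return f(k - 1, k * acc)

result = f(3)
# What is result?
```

Accumulator trace (n, acc): (3, 1) -> (2, 3) -> (1, 6) -> return 6

Answer: 6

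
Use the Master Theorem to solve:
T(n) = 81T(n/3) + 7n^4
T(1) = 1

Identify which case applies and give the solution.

a=81, b=3, f(n)=7n^4. log_3(81) = 4. Since c=4 = 4, Case 2 applies: T(n) = Θ(n^log_b(a) · log n) = O(n^4 log n).

Answer: O(n^4 log n) - Case 2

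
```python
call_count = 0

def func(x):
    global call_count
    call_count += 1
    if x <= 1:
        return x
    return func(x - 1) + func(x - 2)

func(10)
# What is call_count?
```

Calls(x) = 1 + Calls(x-1) + Calls(x-2); Calls(0)=Calls(1)=1. For x=10 this gives 177.

Answer: 177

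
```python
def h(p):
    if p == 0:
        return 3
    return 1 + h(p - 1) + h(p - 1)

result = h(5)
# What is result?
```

h(p) = 1 + 2·h(p-1), h(0)=3. Closed form: (3+1)·2^5 - 1 = 127.

Answer: 127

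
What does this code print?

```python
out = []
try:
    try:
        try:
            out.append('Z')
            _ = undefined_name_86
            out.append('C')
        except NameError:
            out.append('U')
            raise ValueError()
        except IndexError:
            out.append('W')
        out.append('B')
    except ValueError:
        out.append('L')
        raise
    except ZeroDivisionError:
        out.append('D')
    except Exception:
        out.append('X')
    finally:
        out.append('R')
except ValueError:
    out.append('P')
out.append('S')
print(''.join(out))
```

Execution trace: 'Z' (inner try body) → 'U' (inner except NameError) → 'L' (except ValueError) → 'R' (finally) → 'P' (outer except ValueError) → 'S' (after the try/except). Output: ZULRPS

Answer: ZULRPS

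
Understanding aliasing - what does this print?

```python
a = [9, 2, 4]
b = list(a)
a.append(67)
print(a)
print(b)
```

Key concept: list() constructor creates copy.
Step by step:
`a = [9, 2, 4]` → a = [9, 2, 4]
`b = list(a)` → b = [9, 2, 4]
`a.append(67)` → a = [9, 2, 4, 67]
`print(a)` → prints [9, 2, 4, 67]
`print(b)` → prints [9, 2, 4]

Answer:
[9, 2, 4, 67]
[9, 2, 4]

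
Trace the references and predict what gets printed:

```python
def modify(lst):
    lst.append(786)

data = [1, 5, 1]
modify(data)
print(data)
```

Key concept: function modifies passed list.
Step by step:
`data = [1, 5, 1]` → data = [1, 5, 1]
`modify(data)` → data = [1, 5, 1, 786]
`print(data)` → prints [1, 5, 1, 786]

Answer: [1, 5, 1, 786]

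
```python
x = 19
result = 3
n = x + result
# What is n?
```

Trace:
`x = 19` → x = 19
`result = 3` → result = 3
`n = x + result` → n = 22
So n = 22

Answer: 22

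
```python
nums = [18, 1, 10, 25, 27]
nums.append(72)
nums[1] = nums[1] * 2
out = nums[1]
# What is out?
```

Trace:
`nums = [18, 1, 10, 25, 27]` → nums = [18, 1, 10, 25, 27]
`nums.append(72)` → nums = [18, 1, 10, 25, 27, 72]
`nums[1] = nums[1] * 2` → nums = [18, 2, 10, 25, 27, 72]
`out = nums[1]` → out = 2
So out = 2

Answer: 2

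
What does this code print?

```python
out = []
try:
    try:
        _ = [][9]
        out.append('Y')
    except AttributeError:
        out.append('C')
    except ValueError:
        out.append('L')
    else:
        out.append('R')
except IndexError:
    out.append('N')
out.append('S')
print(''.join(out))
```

Execution trace: 'N' (outer except IndexError) → 'S' (after the try/except). Output: NS

Answer: NS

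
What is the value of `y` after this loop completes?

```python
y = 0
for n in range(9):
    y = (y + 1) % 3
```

Increment mod 3, 9 times = 0
`y` takes the values: 0 → 1 → 2 → 0 → 1 → 2 → 0 → 1 → 2 → 0

Answer: 0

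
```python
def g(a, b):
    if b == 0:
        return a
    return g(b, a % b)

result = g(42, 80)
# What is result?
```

g(42, 80) -> g(80, 42) -> g(42, 38) -> g(38, 4) -> g(4, 2) -> g(2, 0) -> 2

Answer: 2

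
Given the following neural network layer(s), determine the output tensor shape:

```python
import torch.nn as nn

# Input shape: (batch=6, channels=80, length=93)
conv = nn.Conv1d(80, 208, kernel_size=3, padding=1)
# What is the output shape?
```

Input: (6, 80, 93) -> Output: (6, 208, 93)

Answer: (6, 208, 93)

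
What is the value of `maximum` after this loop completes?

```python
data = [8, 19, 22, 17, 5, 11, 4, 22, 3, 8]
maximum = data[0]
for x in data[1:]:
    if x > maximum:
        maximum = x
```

Maximum of [8, 19, 22, 17, 5, 11, 4, 22, 3, 8]
`maximum` takes the values: 8 → 19 → 22

Answer: 22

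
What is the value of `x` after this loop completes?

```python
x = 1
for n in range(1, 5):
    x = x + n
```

Start at 1, add 1 through 4
`x` takes the values: 1 → 2 → 4 → 7 → 11

Answer: 11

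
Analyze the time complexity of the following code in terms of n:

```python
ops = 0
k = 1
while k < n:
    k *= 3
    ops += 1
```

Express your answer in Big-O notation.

Each loop level contributes: log n. Multiplying the contributions gives O(log n).

Answer: O(log n)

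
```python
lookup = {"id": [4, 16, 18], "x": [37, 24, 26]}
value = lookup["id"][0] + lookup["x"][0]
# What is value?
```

Trace:
`lookup = {"id": [4, 16, 18], "x": [37, 24, 26]}` → lookup = {'id': [4, 16, 18], 'x': [37, 24, 26]}
`value = lookup["id"][0] + lookup["x"][0]` → value = 41
So value = 41

Answer: 41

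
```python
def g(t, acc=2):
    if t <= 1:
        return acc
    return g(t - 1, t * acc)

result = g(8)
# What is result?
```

Accumulator trace (n, acc): (8, 2) -> (7, 16) -> (6, 112) -> (5, 672) -> (4, 3360) -> (3, 13440) -> (2, 40320) -> (1, 80640) -> return 80640

Answer: 80640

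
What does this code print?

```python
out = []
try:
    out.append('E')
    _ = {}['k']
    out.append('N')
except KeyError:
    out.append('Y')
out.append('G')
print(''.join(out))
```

Execution trace: 'E' (try body) → 'Y' (except KeyError) → 'G' (after the try/except). Output: EYG

Answer: EYG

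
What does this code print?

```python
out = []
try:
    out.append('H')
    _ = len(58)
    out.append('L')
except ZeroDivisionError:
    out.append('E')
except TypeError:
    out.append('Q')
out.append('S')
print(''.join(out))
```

Execution trace: 'H' (try body) → 'Q' (except TypeError) → 'S' (after the try/except). Output: HQS

Answer: HQS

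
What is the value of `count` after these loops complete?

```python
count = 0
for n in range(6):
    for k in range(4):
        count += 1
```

6 * 4 = 24
`count` takes the values: 0 → 1 → 2 → 3 → 4 → 5 → 6 → 7 → 8 → 9 → 10 → 11 → 12 → 13 → 14 → 15 → 16 → 17 → 18 → 19 → 20 → 21 → 22 → 23 → 24

Answer: 24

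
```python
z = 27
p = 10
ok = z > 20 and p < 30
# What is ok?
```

Trace:
`z = 27` → z = 27
`p = 10` → p = 10
`ok = z > 20 and p < 30` → ok = True
So ok = True

Answer: True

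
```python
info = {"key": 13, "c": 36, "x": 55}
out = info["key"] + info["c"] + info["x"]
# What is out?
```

Trace:
`info = {"key": 13, "c": 36, "x": 55}` → info = {'key': 13, 'c': 36, 'x': 55}
`out = info["key"] + info["c"] + info["x"]` → out = 104
So out = 104

Answer: 104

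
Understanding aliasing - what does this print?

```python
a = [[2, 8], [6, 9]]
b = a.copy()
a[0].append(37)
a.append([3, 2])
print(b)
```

Key concept: shallow copy with nested lists.
Step by step:
`a = [[2, 8], [6, 9]]` → a = [[2, 8], [6, 9]]
`b = a.copy()` → b = [[2, 8], [6, 9]]
`a[0].append(37)` → a = [[2, 8, 37], [6, 9]]; b = [[2, 8, 37], [6, 9]]
`a.append([3, 2])` → a = [[2, 8, 37], [6, 9], [3, 2]]
`print(b)` → prints [[2, 8, 37], [6, 9]]

Answer: [[2, 8, 37], [6, 9]]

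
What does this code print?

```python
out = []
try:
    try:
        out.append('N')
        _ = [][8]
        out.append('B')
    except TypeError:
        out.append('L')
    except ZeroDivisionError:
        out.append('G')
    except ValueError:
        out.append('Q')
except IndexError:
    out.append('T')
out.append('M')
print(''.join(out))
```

Execution trace: 'N' (try body) → 'T' (outer except IndexError) → 'M' (after the try/except). Output: NTM

Answer: NTM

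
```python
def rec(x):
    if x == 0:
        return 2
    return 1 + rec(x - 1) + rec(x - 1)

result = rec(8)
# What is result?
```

rec(x) = 1 + 2·rec(x-1), rec(0)=2. Closed form: (2+1)·2^8 - 1 = 767.

Answer: 767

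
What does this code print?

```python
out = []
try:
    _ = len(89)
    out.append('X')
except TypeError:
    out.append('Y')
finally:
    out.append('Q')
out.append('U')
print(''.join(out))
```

Execution trace: 'Y' (except TypeError) → 'Q' (finally) → 'U' (after the try/except). Output: YQU

Answer: YQU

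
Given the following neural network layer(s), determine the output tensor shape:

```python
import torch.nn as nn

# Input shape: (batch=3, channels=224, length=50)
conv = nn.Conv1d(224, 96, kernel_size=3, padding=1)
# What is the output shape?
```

Input: (3, 224, 50) -> Output: (3, 96, 50)

Answer: (3, 96, 50)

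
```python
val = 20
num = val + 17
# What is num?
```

Trace:
`val = 20` → val = 20
`num = val + 17` → num = 37
So num = 37

Answer: 37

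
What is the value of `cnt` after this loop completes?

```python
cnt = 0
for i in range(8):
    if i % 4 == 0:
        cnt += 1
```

Count numbers divisible by 4 in range(8)
`cnt` takes the values: 0 → 1 → 2

Answer: 2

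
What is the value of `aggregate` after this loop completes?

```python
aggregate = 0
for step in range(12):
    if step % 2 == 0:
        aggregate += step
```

Sum of even numbers 0 to 11
`aggregate` takes the values: 0 → 2 → 6 → 12 → 20 → 30

Answer: 30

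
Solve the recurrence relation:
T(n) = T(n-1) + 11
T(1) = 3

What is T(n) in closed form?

Unrolling: T(n) = T(1) + 11·(n-1) = 3 + 11(n-1) = 11n - 8.

Answer: T(n) = 11n - 8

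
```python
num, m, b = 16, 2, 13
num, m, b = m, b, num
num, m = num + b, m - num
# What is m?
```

Trace:
`num, m, b = 16, 2, 13` → num = 16; m = 2; b = 13
`num, m, b = m, b, num` → num = 2; m = 13; b = 16
`num, m = num + b, m - num` → num = 18; m = 11
So m = 11

Answer: 11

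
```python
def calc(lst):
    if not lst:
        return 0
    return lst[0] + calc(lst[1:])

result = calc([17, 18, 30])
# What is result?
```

17 + 18 + 30 + 0 = 65

Answer: 65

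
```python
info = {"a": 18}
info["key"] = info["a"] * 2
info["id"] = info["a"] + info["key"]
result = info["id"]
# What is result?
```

Trace:
`info = {"a": 18}` → info = {'a': 18}
`info["key"] = info["a"] * 2` → info = {'a': 18, 'key': 36}
`info["id"] = info["a"] + info["key"]` → info = {'a': 18, 'key': 36, 'id': 54}
`result = info["id"]` → result = 54
So result = 54

Answer: 54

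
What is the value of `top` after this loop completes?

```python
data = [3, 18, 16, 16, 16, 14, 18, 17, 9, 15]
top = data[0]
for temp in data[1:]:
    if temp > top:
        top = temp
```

Maximum of [3, 18, 16, 16, 16, 14, 18, 17, 9, 15]
`top` takes the values: 3 → 18

Answer: 18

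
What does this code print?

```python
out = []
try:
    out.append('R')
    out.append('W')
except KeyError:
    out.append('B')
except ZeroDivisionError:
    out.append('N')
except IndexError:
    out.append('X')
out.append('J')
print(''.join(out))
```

Execution trace: 'R' (try body) → 'W' (try body, no exception) → 'J' (after the try/except). Output: RWJ

Answer: RWJ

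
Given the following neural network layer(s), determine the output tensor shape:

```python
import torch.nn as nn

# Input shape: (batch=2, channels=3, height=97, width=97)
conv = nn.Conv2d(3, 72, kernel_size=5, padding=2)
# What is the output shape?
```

Input: (2, 3, 97, 97) -> Output: (2, 72, 97, 97)

Answer: (2, 72, 97, 97)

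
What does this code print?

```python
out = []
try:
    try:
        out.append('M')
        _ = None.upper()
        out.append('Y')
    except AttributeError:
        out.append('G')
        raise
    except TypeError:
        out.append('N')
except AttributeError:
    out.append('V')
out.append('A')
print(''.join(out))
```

Execution trace: 'M' (inner try body) → 'G' (inner except AttributeError) → 'V' (outer except AttributeError) → 'A' (after the try/except). Output: MGVA

Answer: MGVA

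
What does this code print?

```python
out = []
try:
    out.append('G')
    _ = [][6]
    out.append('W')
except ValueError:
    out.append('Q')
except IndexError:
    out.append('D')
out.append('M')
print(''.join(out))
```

Execution trace: 'G' (try body) → 'D' (except IndexError) → 'M' (after the try/except). Output: GDM

Answer: GDM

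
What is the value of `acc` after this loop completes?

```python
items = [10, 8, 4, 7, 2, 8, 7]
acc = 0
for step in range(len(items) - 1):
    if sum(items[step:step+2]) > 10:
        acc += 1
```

Count windows with sum > 10
`acc` takes the values: 0 → 1 → 2 → 3 → 4

Answer: 4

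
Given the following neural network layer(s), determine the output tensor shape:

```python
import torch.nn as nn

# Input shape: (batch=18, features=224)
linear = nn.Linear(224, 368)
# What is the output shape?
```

Input: (18, 224) -> Output: (18, 368)

Answer: (18, 368)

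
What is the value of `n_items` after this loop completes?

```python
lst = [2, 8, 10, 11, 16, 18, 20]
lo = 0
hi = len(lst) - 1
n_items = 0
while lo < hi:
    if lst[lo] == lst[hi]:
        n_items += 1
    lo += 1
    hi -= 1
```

Count matching pairs from ends
`n_items` takes the values: 0

Answer: 0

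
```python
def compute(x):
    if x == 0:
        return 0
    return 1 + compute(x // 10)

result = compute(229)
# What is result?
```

Count of digits of 229: 3

Answer: 3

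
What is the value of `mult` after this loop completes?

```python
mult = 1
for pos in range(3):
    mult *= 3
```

3^3 = 27
`mult` takes the values: 1 → 3 → 9 → 27

Answer: 27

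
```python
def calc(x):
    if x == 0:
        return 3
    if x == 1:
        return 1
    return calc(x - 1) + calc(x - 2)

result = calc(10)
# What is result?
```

Build up from base cases: calc(0)=3, calc(1)=1, calc(2)=4, calc(3)=5, calc(4)=9, calc(5)=14, calc(6)=23, ..., calc(10)=157

Answer: 157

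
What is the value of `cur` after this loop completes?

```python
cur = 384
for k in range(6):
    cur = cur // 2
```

Halve 6 times: 384 // 2^6 = 6
`cur` takes the values: 384 → 192 → 96 → 48 → 24 → 12 → 6

Answer: 6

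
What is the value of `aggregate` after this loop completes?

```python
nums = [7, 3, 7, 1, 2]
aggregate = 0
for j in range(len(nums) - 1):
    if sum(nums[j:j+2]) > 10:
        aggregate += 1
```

Count windows with sum > 10
`aggregate` takes the values: 0

Answer: 0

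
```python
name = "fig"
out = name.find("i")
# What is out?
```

Trace:
`name = "fig"` → name = 'fig'
`out = name.find("i")` → out = 1
So out = 1

Answer: 1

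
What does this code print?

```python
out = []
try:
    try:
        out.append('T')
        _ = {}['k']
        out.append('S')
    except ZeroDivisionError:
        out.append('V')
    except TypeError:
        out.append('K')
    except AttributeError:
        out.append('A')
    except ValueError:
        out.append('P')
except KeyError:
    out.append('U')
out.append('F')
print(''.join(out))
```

Execution trace: 'T' (try body) → 'U' (outer except KeyError) → 'F' (after the try/except). Output: TUF

Answer: TUF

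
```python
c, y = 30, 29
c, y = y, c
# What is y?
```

Trace:
`c, y = 30, 29` → c = 30; y = 29
`c, y = y, c` → c = 29; y = 30
So y = 30

Answer: 30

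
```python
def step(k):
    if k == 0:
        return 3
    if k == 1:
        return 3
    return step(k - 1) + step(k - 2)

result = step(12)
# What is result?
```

Build up from base cases: step(0)=3, step(1)=3, step(2)=6, step(3)=9, step(4)=15, step(5)=24, step(6)=39, ..., step(12)=699

Answer: 699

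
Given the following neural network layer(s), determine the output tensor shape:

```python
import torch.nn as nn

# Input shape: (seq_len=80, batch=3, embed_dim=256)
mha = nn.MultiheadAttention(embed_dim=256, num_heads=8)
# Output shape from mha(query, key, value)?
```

Input: (80, 3, 256) -> Output: (80, 3, 256)

Answer: (80, 3, 256)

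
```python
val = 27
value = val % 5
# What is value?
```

Trace:
`val = 27` → val = 27
`value = val % 5` → value = 2
So value = 2

Answer: 2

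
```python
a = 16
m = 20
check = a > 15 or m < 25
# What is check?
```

Trace:
`a = 16` → a = 16
`m = 20` → m = 20
`check = a > 15 or m < 25` → check = True
So check = True

Answer: True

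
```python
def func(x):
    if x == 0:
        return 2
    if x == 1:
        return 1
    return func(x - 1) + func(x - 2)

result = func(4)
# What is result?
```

Build up from base cases: func(0)=2, func(1)=1, func(2)=3, func(3)=4, func(4)=7

Answer: 7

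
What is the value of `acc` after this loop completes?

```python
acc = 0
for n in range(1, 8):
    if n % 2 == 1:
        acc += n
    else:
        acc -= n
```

Add odd, subtract even
`acc` takes the values: 0 → 1 → -1 → 2 → -2 → 3 → -3 → 4

Answer: 4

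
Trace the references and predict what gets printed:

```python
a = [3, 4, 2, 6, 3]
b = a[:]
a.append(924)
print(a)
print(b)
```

Key concept: slice [:] creates copy.
Step by step:
`a = [3, 4, 2, 6, 3]` → a = [3, 4, 2, 6, 3]
`b = a[:]` → b = [3, 4, 2, 6, 3]
`a.append(924)` → a = [3, 4, 2, 6, 3, 924]
`print(a)` → prints [3, 4, 2, 6, 3, 924]
`print(b)` → prints [3, 4, 2, 6, 3]

Answer:
[3, 4, 2, 6, 3, 924]
[3, 4, 2, 6, 3]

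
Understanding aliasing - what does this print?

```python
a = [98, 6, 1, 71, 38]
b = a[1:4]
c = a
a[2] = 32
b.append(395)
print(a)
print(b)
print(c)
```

Key concept: slice vs alias.
Step by step:
`a = [98, 6, 1, 71, 38]` → a = [98, 6, 1, 71, 38]
`b = a[1:4]` → b = [6, 1, 71]
`c = a` → c = [98, 6, 1, 71, 38] (same object as a)
`a[2] = 32` → a = [98, 6, 32, 71, 38] (same object as c); c = [98, 6, 32, 71, 38] (same object as a)
`b.append(395)` → b = [6, 1, 71, 395]
`print(a)` → prints [98, 6, 32, 71, 38]
`print(b)` → prints [6, 1, 71, 395]
`print(c)` → prints [98, 6, 32, 71, 38]

Answer:
[98, 6, 32, 71, 38]
[6, 1, 71, 395]
[98, 6, 32, 71, 38]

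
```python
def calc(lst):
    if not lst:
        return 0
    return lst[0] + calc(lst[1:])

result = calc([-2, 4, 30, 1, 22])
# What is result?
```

(-2) + 4 + 30 + 1 + 22 + 0 = 55

Answer: 55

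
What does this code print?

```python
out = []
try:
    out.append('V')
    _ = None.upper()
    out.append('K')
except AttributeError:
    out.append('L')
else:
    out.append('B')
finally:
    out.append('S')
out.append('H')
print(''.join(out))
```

Execution trace: 'V' (try body) → 'L' (except AttributeError) → 'S' (finally) → 'H' (after the try/except). Output: VLSH

Answer: VLSH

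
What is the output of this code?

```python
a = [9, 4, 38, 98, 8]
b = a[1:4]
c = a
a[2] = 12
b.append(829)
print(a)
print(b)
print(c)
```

Key concept: slice vs alias.
Step by step:
`a = [9, 4, 38, 98, 8]` → a = [9, 4, 38, 98, 8]
`b = a[1:4]` → b = [4, 38, 98]
`c = a` → c = [9, 4, 38, 98, 8] (same object as a)
`a[2] = 12` → a = [9, 4, 12, 98, 8] (same object as c); c = [9, 4, 12, 98, 8] (same object as a)
`b.append(829)` → b = [4, 38, 98, 829]
`print(a)` → prints [9, 4, 12, 98, 8]
`print(b)` → prints [4, 38, 98, 829]
`print(c)` → prints [9, 4, 12, 98, 8]

Answer:
[9, 4, 12, 98, 8]
[4, 38, 98, 829]
[9, 4, 12, 98, 8]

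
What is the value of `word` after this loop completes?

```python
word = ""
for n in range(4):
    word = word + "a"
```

Repeat 'a' 4 times
`word` takes the values: "" → "a" → "aa" → "aaa" → "aaaa"

Answer: "aaaa"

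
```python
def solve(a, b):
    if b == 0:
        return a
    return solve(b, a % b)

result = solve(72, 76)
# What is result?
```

solve(72, 76) -> solve(76, 72) -> solve(72, 4) -> solve(4, 0) -> 4

Answer: 4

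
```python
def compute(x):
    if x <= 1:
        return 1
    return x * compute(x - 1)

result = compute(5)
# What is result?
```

compute(5) = 5 * 4 * 3 * 2 * 1 = 120

Answer: 120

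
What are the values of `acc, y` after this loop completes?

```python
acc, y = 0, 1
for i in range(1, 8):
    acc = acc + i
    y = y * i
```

Sum and factorial of 1 to 7
`acc, y` takes the values: (0, 1) → (1, 1) → (3, 1) → (3, 2) → (6, 2) → (6, 6) → (10, 6) → (10, 24) → (15, 24) → (15, 120) → (21, 120) → (21, 720) → (28, 720) → (28, 5040)

Answer: 28, 5040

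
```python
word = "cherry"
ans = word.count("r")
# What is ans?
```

Trace:
`word = "cherry"` → word = 'cherry'
`ans = word.count("r")` → ans = 2
So ans = 2

Answer: 2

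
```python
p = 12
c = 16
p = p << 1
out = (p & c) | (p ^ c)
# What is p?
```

Trace:
`p = 12` → p = 12
`c = 16` → c = 16
`p = p << 1` → p = 24
`out = (p & c) | (p ^ c)` → out = 24
So p = 24

Answer: 24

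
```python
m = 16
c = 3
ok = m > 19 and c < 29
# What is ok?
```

Trace:
`m = 16` → m = 16
`c = 3` → c = 3
`ok = m > 19 and c < 29` → ok = False
So ok = False

Answer: False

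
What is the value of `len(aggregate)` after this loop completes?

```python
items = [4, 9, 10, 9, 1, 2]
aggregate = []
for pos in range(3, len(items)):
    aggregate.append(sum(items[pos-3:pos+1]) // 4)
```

Number of 4-element averages
`aggregate` takes the values: [] → [8] → [8, 7] → [8, 7, 5]
So `len(aggregate)` = 3

Answer: 3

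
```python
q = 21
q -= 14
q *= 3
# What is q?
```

Trace:
`q = 21` → q = 21
`q -= 14` → q = 7
`q *= 3` → q = 21
So q = 21

Answer: 21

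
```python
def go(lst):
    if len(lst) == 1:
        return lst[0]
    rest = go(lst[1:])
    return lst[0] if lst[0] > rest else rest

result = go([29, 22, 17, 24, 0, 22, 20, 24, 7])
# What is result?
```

Recursive max over [29, 22, 17, 24, 0, 22, 20, 24, 7] = 29

Answer: 29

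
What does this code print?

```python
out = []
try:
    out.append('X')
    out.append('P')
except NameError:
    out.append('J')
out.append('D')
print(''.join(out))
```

Execution trace: 'X' (try body) → 'P' (try body, no exception) → 'D' (after the try/except). Output: XPD

Answer: XPD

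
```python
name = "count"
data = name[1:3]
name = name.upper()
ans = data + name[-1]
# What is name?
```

Trace:
`name = "count"` → name = 'count'
`data = name[1:3]` → data = 'ou'
`name = name.upper()` → name = 'COUNT'
`ans = data + name[-1]` → ans = 'ouT'
So name = 'COUNT'

Answer: 'COUNT'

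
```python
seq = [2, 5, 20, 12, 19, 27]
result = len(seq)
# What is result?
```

Trace:
`seq = [2, 5, 20, 12, 19, 27]` → seq = [2, 5, 20, 12, 19, 27]
`result = len(seq)` → result = 6
So result = 6

Answer: 6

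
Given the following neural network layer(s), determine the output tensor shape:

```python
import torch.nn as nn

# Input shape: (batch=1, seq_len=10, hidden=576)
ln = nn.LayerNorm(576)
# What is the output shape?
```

Input: (1, 10, 576) -> Output: (1, 10, 576)

Answer: (1, 10, 576)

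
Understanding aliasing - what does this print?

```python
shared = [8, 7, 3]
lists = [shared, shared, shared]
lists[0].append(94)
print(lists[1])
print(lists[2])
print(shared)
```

Key concept: list of same reference.
Step by step:
`shared = [8, 7, 3]` → shared = [8, 7, 3]
`lists = [shared, shared, shared]` → lists = [[8, 7, 3], [8, 7, 3], [8, 7, 3]]
`lists[0].append(94)` → shared = [8, 7, 3, 94]; lists = [[8, 7, 3, 94], [8, 7, 3, 94], [8, 7, 3, 94]]
`print(lists[1])` → prints [8, 7, 3, 94]
`print(lists[2])` → prints [8, 7, 3, 94]
`print(shared)` → prints [8, 7, 3, 94]

Answer:
[8, 7, 3, 94]
[8, 7, 3, 94]
[8, 7, 3, 94]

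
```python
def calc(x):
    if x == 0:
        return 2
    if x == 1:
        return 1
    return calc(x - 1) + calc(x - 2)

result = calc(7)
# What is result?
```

Build up from base cases: calc(0)=2, calc(1)=1, calc(2)=3, calc(3)=4, calc(4)=7, calc(5)=11, calc(6)=18, ..., calc(7)=29

Answer: 29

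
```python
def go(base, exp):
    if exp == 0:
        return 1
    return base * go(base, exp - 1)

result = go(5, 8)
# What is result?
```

go(5, 8) = 5 * 5 * 5 * 5 * 5 * 5 * 5 * 5 = 390625

Answer: 390625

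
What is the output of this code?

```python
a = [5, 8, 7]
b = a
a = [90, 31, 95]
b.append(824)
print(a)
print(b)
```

Key concept: rebinding vs mutation: a is rebound to a new list, b still points at the original.
Step by step:
`a = [5, 8, 7]` → a = [5, 8, 7]
`b = a` → b = [5, 8, 7] (same object as a)
`a = [90, 31, 95]` → a = [90, 31, 95]
`b.append(824)` → b = [5, 8, 7, 824]
`print(a)` → prints [90, 31, 95]
`print(b)` → prints [5, 8, 7, 824]

Answer:
[90, 31, 95]
[5, 8, 7, 824]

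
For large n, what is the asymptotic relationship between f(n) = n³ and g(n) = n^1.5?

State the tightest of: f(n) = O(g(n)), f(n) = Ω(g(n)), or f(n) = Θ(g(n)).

n³ vs n^1.5: f(n) = Ω(g(n)) but not O(g(n)) — n³ grows strictly faster than n^1.5.

Answer: f(n) = Ω(g(n)) but not O(g(n)) — n³ grows strictly faster than n^1.5.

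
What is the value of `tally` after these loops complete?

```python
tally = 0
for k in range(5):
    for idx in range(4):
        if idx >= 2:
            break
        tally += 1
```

Inner breaks at 2, outer runs 5 times
`tally` takes the values: 0 → 1 → 2 → 3 → 4 → 5 → 6 → 7 → 8 → 9 → 10

Answer: 10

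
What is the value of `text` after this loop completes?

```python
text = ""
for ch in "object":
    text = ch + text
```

Reverse 'object'
`text` takes the values: "" → "o" → "bo" → "jbo" → "ejbo" → "cejbo" → "tcejbo"

Answer: "tcejbo"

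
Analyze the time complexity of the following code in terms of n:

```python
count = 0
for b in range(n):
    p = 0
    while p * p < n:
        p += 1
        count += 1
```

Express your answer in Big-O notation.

Each loop level contributes: n × √n. Multiplying the contributions gives O(n√n).

Answer: O(n√n)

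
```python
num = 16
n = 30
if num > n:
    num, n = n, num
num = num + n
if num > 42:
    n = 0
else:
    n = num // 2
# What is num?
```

Trace:
`num = 16` → num = 16
`n = 30` → n = 30
`if num > n: ...` → num > n is False → no variable changes
`num = num + n` → num = 46
`if num > 42: ...` → num > 42 is True → n = 0
So num = 46

Answer: 46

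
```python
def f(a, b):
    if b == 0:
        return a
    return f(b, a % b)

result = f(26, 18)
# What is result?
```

f(26, 18) -> f(18, 8) -> f(8, 2) -> f(2, 0) -> 2

Answer: 2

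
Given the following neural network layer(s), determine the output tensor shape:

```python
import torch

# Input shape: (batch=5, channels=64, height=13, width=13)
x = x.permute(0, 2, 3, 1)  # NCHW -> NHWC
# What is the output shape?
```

Input: (5, 64, 13, 13) -> Output: (5, 13, 13, 64)

Answer: (5, 13, 13, 64)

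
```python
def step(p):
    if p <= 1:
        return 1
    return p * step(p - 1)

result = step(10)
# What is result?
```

step(10) = 10 * 9 * 8 * 7 * 6 * 5 * 4 * 3 * 2 * 1 = 3628800

Answer: 3628800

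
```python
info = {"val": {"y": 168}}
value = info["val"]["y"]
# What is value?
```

Trace:
`info = {"val": {"y": 168}}` → info = {'val': {'y': 168}}
`value = info["val"]["y"]` → value = 168
So value = 168

Answer: 168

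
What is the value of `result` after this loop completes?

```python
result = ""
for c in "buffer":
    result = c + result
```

Reverse 'buffer'
`result` takes the values: "" → "b" → "ub" → "fub" → "ffub" → "effub" → "reffub"

Answer: "reffub"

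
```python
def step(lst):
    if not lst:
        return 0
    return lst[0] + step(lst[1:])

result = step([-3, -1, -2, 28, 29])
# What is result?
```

(-3) + (-1) + (-2) + 28 + 29 + 0 = 51

Answer: 51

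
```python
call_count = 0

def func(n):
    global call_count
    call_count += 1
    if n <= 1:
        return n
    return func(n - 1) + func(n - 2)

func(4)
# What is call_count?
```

Calls(n) = 1 + Calls(n-1) + Calls(n-2); Calls(0)=Calls(1)=1. For n=4 this gives 9.

Answer: 9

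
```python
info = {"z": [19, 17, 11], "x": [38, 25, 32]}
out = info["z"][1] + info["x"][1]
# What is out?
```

Trace:
`info = {"z": [19, 17, 11], "x": [38, 25, 32]}` → info = {'z': [19, 17, 11], 'x': [38, 25, 32]}
`out = info["z"][1] + info["x"][1]` → out = 42
So out = 42

Answer: 42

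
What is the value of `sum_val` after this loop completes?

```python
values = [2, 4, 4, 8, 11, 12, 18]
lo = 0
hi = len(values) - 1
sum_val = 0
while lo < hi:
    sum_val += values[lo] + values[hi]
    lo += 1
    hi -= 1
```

Sum of pairs from ends
`sum_val` takes the values: 0 → 20 → 36 → 51

Answer: 51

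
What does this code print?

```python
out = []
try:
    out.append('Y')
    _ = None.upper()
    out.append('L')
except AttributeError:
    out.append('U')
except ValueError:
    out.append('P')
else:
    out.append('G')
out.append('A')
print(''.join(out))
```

Execution trace: 'Y' (try body) → 'U' (except AttributeError) → 'A' (after the try/except). Output: YUA

Answer: YUA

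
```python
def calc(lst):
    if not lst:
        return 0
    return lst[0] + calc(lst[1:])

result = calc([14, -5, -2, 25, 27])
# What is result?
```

14 + (-5) + (-2) + 25 + 27 + 0 = 59

Answer: 59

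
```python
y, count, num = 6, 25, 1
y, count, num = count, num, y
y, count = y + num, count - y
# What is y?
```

Trace:
`y, count, num = 6, 25, 1` → y = 6; count = 25; num = 1
`y, count, num = count, num, y` → y = 25; count = 1; num = 6
`y, count = y + num, count - y` → y = 31; count = -24
So y = 31

Answer: 31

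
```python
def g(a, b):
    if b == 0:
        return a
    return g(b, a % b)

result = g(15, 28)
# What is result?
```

g(15, 28) -> g(28, 15) -> g(15, 13) -> g(13, 2) -> g(2, 1) -> g(1, 0) -> 1

Answer: 1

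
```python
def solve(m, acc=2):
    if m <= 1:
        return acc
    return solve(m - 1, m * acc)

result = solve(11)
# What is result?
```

Accumulator trace (n, acc): (11, 2) -> (10, 22) -> (9, 220) -> (8, 1980) -> (7, 15840) -> (6, 110880) -> (5, 665280) -> (4, 3326400) -> (3, 13305600) -> (2, 39916800) -> (1, 79833600) -> return 79833600

Answer: 79833600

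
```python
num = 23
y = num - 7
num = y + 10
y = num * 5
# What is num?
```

Trace:
`num = 23` → num = 23
`y = num - 7` → y = 16
`num = y + 10` → num = 26
`y = num * 5` → y = 130
So num = 26

Answer: 26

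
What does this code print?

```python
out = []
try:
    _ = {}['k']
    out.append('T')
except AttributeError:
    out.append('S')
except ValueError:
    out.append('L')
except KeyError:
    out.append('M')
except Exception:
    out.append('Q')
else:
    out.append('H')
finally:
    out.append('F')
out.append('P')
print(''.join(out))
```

Execution trace: 'M' (except KeyError) → 'F' (finally) → 'P' (after the try/except). Output: MFP

Answer: MFP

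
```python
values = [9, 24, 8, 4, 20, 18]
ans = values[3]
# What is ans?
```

Trace:
`values = [9, 24, 8, 4, 20, 18]` → values = [9, 24, 8, 4, 20, 18]
`ans = values[3]` → ans = 4
So ans = 4

Answer: 4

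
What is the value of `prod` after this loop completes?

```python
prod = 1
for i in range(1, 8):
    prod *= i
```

7! = 5040
`prod` takes the values: 1 → 2 → 6 → 24 → 120 → 720 → 5040

Answer: 5040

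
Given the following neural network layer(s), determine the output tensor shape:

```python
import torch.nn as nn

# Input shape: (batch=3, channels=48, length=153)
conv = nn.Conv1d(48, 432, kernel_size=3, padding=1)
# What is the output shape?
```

Input: (3, 48, 153) -> Output: (3, 432, 153)

Answer: (3, 432, 153)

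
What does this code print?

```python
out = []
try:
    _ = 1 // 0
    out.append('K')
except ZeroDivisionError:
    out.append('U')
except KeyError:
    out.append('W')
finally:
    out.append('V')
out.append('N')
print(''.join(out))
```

Execution trace: 'U' (except ZeroDivisionError) → 'V' (finally) → 'N' (after the try/except). Output: UVN

Answer: UVN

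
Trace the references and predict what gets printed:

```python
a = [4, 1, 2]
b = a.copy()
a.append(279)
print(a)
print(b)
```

Key concept: list.copy() creates independent copy.
Step by step:
`a = [4, 1, 2]` → a = [4, 1, 2]
`b = a.copy()` → b = [4, 1, 2]
`a.append(279)` → a = [4, 1, 2, 279]
`print(a)` → prints [4, 1, 2, 279]
`print(b)` → prints [4, 1, 2]

Answer:
[4, 1, 2, 279]
[4, 1, 2]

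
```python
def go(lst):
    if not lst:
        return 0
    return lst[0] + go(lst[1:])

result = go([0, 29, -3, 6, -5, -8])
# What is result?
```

0 + 29 + (-3) + 6 + (-5) + (-8) + 0 = 19

Answer: 19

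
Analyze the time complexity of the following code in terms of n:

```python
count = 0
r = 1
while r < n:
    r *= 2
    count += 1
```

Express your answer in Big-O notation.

Each loop level contributes: log n. Multiplying the contributions gives O(log n).

Answer: O(log n)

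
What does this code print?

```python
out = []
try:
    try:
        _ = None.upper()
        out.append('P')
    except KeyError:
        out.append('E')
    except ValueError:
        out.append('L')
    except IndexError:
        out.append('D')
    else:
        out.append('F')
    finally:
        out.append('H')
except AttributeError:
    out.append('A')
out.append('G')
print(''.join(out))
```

Execution trace: 'H' (inner finally) → 'A' (outer except AttributeError) → 'G' (after the try/except). Output: HAG

Answer: HAG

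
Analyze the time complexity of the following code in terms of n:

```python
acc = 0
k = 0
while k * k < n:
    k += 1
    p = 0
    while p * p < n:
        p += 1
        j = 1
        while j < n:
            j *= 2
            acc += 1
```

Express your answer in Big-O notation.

Each loop level contributes: √n × √n × log n. Multiplying the contributions gives O(n log n).

Answer: O(n log n)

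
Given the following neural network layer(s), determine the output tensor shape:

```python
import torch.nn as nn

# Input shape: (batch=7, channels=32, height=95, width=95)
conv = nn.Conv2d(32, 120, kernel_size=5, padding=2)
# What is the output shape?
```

Input: (7, 32, 95, 95) -> Output: (7, 120, 95, 95)

Answer: (7, 120, 95, 95)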